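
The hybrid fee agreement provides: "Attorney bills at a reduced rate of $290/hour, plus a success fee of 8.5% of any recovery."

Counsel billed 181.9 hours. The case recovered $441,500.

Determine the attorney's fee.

Hourly: 181.9 × $290 = $52,751.00
Success fee: 8.5% of $441,500 = $37,527.50
Total: $52,751.00 + $37,527.50 = $90,278.50

$90,278.50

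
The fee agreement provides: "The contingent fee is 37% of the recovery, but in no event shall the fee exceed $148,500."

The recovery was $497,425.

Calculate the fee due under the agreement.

$148,500.00

37% of $497,425 = $184,047.25
That exceeds the $148,500 cap, so the fee is capped at $148,500.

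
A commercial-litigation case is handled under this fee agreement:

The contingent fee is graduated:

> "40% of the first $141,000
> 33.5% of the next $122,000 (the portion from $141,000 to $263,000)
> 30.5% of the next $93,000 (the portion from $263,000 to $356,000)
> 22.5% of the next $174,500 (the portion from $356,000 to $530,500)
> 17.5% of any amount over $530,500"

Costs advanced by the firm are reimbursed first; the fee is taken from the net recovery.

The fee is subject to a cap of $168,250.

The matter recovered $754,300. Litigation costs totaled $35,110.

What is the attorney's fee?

Fee base (net of costs): $754,300 − $35,110 = $719,190
First $141,000 at 40% = $56,400.00
Next $122,000 at 33.5% = $40,870.00
Next $93,000 at 30.5% = $28,365.00
Next $174,500 at 22.5% = $39,262.50
Remaining $188,690 at 17.5% = $33,020.75
Fee: $56,400.00 + $40,870.00 + $28,365.00 + $39,262.50 + $33,020.75 = $197,918.25
$197,918.25 exceeds the $168,250 cap, so the fee is capped at $168,250.00.

$168,250.00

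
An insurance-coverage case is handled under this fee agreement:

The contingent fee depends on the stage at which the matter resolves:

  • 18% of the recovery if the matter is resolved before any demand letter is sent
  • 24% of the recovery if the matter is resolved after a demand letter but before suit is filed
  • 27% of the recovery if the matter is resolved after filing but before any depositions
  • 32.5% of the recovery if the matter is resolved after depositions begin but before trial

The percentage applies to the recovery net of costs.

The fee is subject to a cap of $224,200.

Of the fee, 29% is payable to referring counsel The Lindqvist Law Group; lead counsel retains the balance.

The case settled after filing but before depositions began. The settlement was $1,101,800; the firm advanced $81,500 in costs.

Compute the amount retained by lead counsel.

Fee base (net of costs): $1,101,800 − $81,500 = $1,020,300
The matter settled after filing but before depositions began, so the 27% rate applies.
$1,020,300 × 27% = $275,481.00
$275,481.00 exceeds the $224,200 cap, so the fee is capped at $224,200.00.
Referral share: 29% of $224,200.00 = $65,018.00; lead counsel retains $224,200.00 − $65,018.00 = $159,182.00.

$159,182.00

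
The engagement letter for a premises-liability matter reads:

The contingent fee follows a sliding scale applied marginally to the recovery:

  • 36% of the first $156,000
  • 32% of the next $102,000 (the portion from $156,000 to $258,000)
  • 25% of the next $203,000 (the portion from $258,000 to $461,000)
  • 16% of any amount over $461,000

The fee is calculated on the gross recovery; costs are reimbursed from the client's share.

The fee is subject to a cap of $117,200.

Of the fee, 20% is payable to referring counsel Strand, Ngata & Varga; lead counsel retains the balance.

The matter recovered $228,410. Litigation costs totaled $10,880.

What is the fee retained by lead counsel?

Fee base is the gross recovery, $228,410; costs are reimbursed separately.
First $156,000 at 36% = $56,160.00
Remaining $72,410 at 32% = $23,171.20
Fee: $56,160.00 + $23,171.20 = $79,331.20
$79,331.20 is under the $117,200 cap.
Referral share: 20% of $79,331.20 = $15,866.24; lead counsel retains $79,331.20 − $15,866.24 = $63,464.96.

$63,464.96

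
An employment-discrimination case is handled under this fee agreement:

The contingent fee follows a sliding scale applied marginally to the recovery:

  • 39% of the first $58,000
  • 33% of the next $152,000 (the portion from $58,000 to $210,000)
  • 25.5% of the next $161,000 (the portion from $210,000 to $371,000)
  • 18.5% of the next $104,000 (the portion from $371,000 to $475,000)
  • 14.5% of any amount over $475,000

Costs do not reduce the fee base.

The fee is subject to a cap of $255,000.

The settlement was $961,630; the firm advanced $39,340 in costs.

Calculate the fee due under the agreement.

$203,636.35

Fee base is the gross recovery, $961,630; costs are reimbursed separately.
First $58,000 at 39% = $22,620.00
Next $152,000 at 33% = $50,160.00
Next $161,000 at 25.5% = $41,055.00
Next $104,000 at 18.5% = $19,240.00
Remaining $486,630 at 14.5% = $70,561.35
Fee: $22,620.00 + $50,160.00 + $41,055.00 + $19,240.00 + $70,561.35 = $203,636.35
$203,636.35 is under the $255,000 cap.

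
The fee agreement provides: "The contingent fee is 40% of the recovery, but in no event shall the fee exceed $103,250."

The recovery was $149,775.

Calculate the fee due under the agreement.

$59,910.00

40% of $149,775 = $59,910.00
That is under the $103,250 cap.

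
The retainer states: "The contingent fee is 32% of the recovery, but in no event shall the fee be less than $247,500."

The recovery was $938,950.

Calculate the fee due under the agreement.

32% of $938,950 = $300,464.00
That exceeds the $247,500 minimum.

$300,464.00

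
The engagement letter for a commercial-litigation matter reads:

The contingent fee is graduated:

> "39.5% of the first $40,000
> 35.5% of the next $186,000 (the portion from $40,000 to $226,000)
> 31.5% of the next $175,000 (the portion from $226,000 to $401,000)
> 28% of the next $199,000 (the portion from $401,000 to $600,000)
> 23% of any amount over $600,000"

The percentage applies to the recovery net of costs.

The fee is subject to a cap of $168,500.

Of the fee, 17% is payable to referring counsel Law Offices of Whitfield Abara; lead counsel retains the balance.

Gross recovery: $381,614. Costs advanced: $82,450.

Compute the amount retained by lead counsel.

$87,047.63

Fee base (net of costs): $381,614 − $82,450 = $299,164
First $40,000 at 39.5% = $15,800.00
Next $186,000 at 35.5% = $66,030.00
Remaining $73,164 at 31.5% = $23,046.66
Fee: $15,800.00 + $66,030.00 + $23,046.66 = $104,876.66
$104,876.66 is under the $168,500 cap.
Referral share: 17% of $104,876.66 = $17,829.03; lead counsel retains $104,876.66 − $17,829.03 = $87,047.63.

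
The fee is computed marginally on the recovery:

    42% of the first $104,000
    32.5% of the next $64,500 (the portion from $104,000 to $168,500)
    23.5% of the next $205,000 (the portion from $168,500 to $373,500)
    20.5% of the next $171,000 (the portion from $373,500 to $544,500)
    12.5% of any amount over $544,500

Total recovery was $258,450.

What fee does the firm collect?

$85,780.75

First $104,000 at 42% = $43,680.00
Next $64,500 at 32.5% = $20,962.50
Remaining $89,950 at 23.5% = $21,138.25
Fee: $43,680.00 + $20,962.50 + $21,138.25 = $85,780.75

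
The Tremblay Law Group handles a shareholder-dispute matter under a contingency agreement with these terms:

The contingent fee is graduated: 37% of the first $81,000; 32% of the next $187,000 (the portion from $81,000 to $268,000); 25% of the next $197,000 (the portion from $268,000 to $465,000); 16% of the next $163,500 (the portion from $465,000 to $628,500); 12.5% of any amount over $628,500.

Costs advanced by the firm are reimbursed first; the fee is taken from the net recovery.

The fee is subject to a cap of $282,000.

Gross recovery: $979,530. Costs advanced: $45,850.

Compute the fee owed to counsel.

$203,367.50

Fee base (net of costs): $979,530 − $45,850 = $933,680
First $81,000 at 37% = $29,970.00
Next $187,000 at 32% = $59,840.00
Next $197,000 at 25% = $49,250.00
Next $163,500 at 16% = $26,160.00
Remaining $305,180 at 12.5% = $38,147.50
Fee: $29,970.00 + $59,840.00 + $49,250.00 + $26,160.00 + $38,147.50 = $203,367.50
$203,367.50 is under the $282,000 cap.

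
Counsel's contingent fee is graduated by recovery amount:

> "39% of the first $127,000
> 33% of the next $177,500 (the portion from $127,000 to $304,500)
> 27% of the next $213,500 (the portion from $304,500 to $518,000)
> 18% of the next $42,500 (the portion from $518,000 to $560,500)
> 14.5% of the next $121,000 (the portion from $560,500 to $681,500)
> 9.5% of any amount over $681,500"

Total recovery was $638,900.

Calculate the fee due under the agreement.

First $127,000 at 39% = $49,530.00
Next $177,500 at 33% = $58,575.00
Next $213,500 at 27% = $57,645.00
Next $42,500 at 18% = $7,650.00
Remaining $78,400 at 14.5% = $11,368.00
Fee: $49,530.00 + $58,575.00 + $57,645.00 + $7,650.00 + $11,368.00 = $184,768.00

$184,768.00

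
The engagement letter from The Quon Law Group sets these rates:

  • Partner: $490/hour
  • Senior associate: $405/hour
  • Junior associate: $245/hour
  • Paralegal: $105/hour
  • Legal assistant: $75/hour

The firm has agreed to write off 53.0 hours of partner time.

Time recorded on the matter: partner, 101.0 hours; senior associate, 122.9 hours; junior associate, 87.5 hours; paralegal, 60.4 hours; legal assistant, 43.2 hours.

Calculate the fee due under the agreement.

$104,314.00

Partner: 101.0 × $490 = $49,490.00
Senior associate: 122.9 × $405 = $49,774.50
Junior associate: 87.5 × $245 = $21,437.50
Paralegal: 60.4 × $105 = $6,342.00
Legal assistant: 43.2 × $75 = $3,240.00
Subtotal: $130,284.00
Write-off: 53.0 × $490 = $25,970.00
Total: $130,284.00 − $25,970.00 = $104,314.00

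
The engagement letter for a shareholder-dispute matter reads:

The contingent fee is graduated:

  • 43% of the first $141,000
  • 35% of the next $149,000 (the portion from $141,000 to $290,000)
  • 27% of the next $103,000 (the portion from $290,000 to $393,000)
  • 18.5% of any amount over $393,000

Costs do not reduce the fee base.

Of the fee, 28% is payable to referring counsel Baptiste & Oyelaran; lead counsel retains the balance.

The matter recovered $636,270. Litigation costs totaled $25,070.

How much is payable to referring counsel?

Fee base is the gross recovery, $636,270; costs are reimbursed separately.
First $141,000 at 43% = $60,630.00
Next $149,000 at 35% = $52,150.00
Next $103,000 at 27% = $27,810.00
Remaining $243,270 at 18.5% = $45,004.95
Fee: $60,630.00 + $52,150.00 + $27,810.00 + $45,004.95 = $185,594.95
Referral share: 28% of $185,594.95 = $51,966.59; lead counsel retains $185,594.95 − $51,966.59 = $133,628.36.

$51,966.59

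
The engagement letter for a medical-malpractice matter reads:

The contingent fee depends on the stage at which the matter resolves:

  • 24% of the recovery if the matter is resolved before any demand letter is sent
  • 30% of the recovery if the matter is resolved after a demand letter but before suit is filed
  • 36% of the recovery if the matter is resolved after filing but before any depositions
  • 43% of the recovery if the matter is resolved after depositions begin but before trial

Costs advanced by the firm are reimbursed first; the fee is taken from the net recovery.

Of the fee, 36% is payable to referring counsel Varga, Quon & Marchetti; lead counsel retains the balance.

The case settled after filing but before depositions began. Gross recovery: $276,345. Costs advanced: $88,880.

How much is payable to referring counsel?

Fee base (net of costs): $276,345 − $88,880 = $187,465
The matter settled after filing but before depositions began, so the 36% rate applies.
$187,465 × 36% = $67,487.40
Referral share: 36% of $67,487.40 = $24,295.46; lead counsel retains $67,487.40 − $24,295.46 = $43,191.94.

$24,295.46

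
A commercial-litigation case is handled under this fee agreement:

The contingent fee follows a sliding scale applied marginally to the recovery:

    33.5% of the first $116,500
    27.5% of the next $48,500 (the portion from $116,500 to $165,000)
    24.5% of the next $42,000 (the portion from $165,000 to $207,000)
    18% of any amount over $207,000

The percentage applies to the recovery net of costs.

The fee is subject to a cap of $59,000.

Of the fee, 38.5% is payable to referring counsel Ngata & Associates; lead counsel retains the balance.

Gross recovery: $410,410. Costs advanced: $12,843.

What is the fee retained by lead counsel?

$36,285.00

Fee base (net of costs): $410,410 − $12,843 = $397,567
First $116,500 at 33.5% = $39,027.50
Next $48,500 at 27.5% = $13,337.50
Next $42,000 at 24.5% = $10,290.00
Remaining $190,567 at 18% = $34,302.06
Fee: $39,027.50 + $13,337.50 + $10,290.00 + $34,302.06 = $96,957.06
$96,957.06 exceeds the $59,000 cap, so the fee is capped at $59,000.00.
Referral share: 38.5% of $59,000.00 = $22,715.00; lead counsel retains $59,000.00 − $22,715.00 = $36,285.00.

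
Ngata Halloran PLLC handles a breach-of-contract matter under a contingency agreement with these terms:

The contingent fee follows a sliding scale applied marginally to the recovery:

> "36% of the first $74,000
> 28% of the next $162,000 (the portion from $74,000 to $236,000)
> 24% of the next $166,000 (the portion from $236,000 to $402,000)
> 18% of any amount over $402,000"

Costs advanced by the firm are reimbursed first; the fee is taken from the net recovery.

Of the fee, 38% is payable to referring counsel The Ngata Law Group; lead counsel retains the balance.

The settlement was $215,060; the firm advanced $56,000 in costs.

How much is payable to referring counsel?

Fee base (net of costs): $215,060 − $56,000 = $159,060
First $74,000 at 36% = $26,640.00
Remaining $85,060 at 28% = $23,816.80
Fee: $26,640.00 + $23,816.80 = $50,456.80
Referral share: 38% of $50,456.80 = $19,173.58; lead counsel retains $50,456.80 − $19,173.58 = $31,283.22.

$19,173.58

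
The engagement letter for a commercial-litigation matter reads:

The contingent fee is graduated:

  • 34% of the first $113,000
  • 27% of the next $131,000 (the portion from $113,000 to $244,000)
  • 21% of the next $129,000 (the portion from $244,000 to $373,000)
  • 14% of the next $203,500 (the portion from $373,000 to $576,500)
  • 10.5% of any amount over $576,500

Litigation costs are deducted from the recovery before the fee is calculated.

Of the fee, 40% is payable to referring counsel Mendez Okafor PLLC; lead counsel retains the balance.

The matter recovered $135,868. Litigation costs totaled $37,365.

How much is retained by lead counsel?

$20,094.61

Fee base (net of costs): $135,868 − $37,365 = $98,503
First $98,503 at 34% = $33,491.02
Referral share: 40% of $33,491.02 = $13,396.41; lead counsel retains $33,491.02 − $13,396.41 = $20,094.61.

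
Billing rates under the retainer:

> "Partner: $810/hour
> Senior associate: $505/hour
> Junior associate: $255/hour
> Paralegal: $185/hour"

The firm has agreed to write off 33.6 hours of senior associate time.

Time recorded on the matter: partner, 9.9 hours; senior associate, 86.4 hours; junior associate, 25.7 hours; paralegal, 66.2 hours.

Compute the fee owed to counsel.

$53,483.50

Partner: 9.9 × $810 = $8,019.00
Senior associate: 86.4 × $505 = $43,632.00
Junior associate: 25.7 × $255 = $6,553.50
Paralegal: 66.2 × $185 = $12,247.00
Subtotal: $70,451.50
Write-off: 33.6 × $505 = $16,968.00
Total: $70,451.50 − $16,968.00 = $53,483.50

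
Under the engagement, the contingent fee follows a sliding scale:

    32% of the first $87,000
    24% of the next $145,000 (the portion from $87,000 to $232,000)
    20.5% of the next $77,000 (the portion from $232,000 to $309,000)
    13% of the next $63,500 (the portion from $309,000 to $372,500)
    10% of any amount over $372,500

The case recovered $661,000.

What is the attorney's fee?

First $87,000 at 32% = $27,840.00
Next $145,000 at 24% = $34,800.00
Next $77,000 at 20.5% = $15,785.00
Next $63,500 at 13% = $8,255.00
Remaining $288,500 at 10% = $28,850.00
Fee: $27,840.00 + $34,800.00 + $15,785.00 + $8,255.00 + $28,850.00 = $115,530.00

$115,530.00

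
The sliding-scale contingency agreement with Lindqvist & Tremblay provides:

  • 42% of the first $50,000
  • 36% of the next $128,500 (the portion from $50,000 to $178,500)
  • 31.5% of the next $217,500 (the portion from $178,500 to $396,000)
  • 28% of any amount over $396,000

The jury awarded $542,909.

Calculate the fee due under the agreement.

$176,907.02

First $50,000 at 42% = $21,000.00
Next $128,500 at 36% = $46,260.00
Next $217,500 at 31.5% = $68,512.50
Remaining $146,909 at 28% = $41,134.52
Fee: $21,000.00 + $46,260.00 + $68,512.50 + $41,134.52 = $176,907.02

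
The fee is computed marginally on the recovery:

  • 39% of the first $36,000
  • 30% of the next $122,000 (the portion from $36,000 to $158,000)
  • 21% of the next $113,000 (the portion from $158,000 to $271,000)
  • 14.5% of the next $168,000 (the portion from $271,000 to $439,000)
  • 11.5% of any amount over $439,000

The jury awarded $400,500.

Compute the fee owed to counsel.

$93,147.50

First $36,000 at 39% = $14,040.00
Next $122,000 at 30% = $36,600.00
Next $113,000 at 21% = $23,730.00
Remaining $129,500 at 14.5% = $18,777.50
Fee: $14,040.00 + $36,600.00 + $23,730.00 + $18,777.50 = $93,147.50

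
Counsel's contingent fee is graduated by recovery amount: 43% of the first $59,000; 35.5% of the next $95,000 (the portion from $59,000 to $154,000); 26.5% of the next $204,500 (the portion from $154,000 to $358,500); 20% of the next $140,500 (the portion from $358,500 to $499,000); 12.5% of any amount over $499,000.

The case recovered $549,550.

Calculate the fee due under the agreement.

First $59,000 at 43% = $25,370.00
Next $95,000 at 35.5% = $33,725.00
Next $204,500 at 26.5% = $54,192.50
Next $140,500 at 20% = $28,100.00
Remaining $50,550 at 12.5% = $6,318.75
Fee: $25,370.00 + $33,725.00 + $54,192.50 + $28,100.00 + $6,318.75 = $147,706.25

$147,706.25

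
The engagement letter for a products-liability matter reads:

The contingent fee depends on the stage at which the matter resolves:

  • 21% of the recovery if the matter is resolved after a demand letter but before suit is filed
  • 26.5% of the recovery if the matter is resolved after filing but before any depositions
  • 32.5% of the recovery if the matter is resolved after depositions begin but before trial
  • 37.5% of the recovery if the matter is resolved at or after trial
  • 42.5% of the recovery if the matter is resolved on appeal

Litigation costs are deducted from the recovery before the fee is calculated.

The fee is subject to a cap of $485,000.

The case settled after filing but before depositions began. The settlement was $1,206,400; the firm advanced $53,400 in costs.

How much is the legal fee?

$305,545.00

Fee base (net of costs): $1,206,400 − $53,400 = $1,153,000
The matter settled after filing but before depositions began, so the 26.5% rate applies.
$1,153,000 × 26.5% = $305,545.00
$305,545.00 is under the $485,000 cap.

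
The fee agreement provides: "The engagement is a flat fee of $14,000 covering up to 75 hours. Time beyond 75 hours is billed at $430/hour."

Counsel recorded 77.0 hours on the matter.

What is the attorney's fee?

$14,860.00

Flat fee: $14,000.00
Excess hours: 77.0 − 75 = 2.0
Overrun: 2.0 × $430 = $860.00
Total: $14,000.00 + $860.00 = $14,860.00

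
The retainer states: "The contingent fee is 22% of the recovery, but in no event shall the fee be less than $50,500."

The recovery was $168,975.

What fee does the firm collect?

22% of $168,975 = $37,174.50
That is below the $50,500 minimum, so the minimum applies.

$50,500.00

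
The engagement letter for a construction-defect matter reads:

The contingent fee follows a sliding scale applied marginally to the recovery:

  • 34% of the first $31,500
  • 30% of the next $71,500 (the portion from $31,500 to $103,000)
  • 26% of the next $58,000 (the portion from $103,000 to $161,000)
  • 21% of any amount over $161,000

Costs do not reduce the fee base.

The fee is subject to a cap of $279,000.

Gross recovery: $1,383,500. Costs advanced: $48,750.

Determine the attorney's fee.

Fee base is the gross recovery, $1,383,500; costs are reimbursed separately.
First $31,500 at 34% = $10,710.00
Next $71,500 at 30% = $21,450.00
Next $58,000 at 26% = $15,080.00
Remaining $1,222,500 at 21% = $256,725.00
Fee: $10,710.00 + $21,450.00 + $15,080.00 + $256,725.00 = $303,965.00
$303,965.00 exceeds the $279,000 cap, so the fee is capped at $279,000.00.

$279,000.00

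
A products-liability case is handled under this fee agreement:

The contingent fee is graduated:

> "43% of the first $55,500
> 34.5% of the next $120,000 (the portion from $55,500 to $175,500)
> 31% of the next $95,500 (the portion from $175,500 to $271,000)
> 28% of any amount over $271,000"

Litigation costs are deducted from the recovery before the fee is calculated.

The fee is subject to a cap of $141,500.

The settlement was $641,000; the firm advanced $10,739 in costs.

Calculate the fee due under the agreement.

$141,500.00

Fee base (net of costs): $641,000 − $10,739 = $630,261
First $55,500 at 43% = $23,865.00
Next $120,000 at 34.5% = $41,400.00
Next $95,500 at 31% = $29,605.00
Remaining $359,261 at 28% = $100,593.08
Fee: $23,865.00 + $41,400.00 + $29,605.00 + $100,593.08 = $195,463.08
$195,463.08 exceeds the $141,500 cap, so the fee is capped at $141,500.00.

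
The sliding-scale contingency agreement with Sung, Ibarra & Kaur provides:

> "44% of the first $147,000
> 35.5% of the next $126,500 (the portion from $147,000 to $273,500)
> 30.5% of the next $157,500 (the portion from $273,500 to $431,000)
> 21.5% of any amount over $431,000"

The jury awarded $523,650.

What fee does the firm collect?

$177,544.75

First $147,000 at 44% = $64,680.00
Next $126,500 at 35.5% = $44,907.50
Next $157,500 at 30.5% = $48,037.50
Remaining $92,650 at 21.5% = $19,919.75
Fee: $64,680.00 + $44,907.50 + $48,037.50 + $19,919.75 = $177,544.75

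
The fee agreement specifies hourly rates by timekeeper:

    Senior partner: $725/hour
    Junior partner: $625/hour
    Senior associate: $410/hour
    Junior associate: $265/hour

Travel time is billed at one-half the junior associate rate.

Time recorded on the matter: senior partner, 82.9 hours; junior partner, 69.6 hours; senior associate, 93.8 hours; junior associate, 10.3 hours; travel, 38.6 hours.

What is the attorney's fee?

$149,904.50

Senior partner: 82.9 × $725 = $60,102.50
Junior partner: 69.6 × $625 = $43,500.00
Senior associate: 93.8 × $410 = $38,458.00
Junior associate: 10.3 × $265 = $2,729.50
Subtotal: $60,102.50 + $43,500.00 + $38,458.00 + $2,729.50 = $144,790.00
Travel: 38.6 × ($265 ÷ 2) = 38.6 × $132.50 = $5,114.50
Total: $144,790.00 + $5,114.50 = $149,904.50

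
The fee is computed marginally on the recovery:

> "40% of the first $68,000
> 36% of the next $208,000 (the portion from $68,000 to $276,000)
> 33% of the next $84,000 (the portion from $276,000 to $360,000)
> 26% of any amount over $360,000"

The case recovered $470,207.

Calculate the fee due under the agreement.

First $68,000 at 40% = $27,200.00
Next $208,000 at 36% = $74,880.00
Next $84,000 at 33% = $27,720.00
Remaining $110,207 at 26% = $28,653.82
Fee: $27,200.00 + $74,880.00 + $27,720.00 + $28,653.82 = $158,453.82

$158,453.82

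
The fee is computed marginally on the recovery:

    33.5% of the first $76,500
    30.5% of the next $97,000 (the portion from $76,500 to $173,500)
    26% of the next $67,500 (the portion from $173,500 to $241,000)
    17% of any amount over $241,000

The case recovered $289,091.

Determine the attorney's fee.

$80,937.97

First $76,500 at 33.5% = $25,627.50
Next $97,000 at 30.5% = $29,585.00
Next $67,500 at 26% = $17,550.00
Remaining $48,091 at 17% = $8,175.47
Fee: $25,627.50 + $29,585.00 + $17,550.00 + $8,175.47 = $80,937.97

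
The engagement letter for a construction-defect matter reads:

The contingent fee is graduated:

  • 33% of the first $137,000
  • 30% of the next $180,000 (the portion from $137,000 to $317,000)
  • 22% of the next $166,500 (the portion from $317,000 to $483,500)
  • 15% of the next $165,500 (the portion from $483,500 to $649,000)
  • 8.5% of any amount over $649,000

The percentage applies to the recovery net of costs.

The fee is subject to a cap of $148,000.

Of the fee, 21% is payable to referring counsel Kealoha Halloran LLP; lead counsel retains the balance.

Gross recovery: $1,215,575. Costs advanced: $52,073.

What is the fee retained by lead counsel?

$116,920.00

Fee base (net of costs): $1,215,575 − $52,073 = $1,163,502
First $137,000 at 33% = $45,210.00
Next $180,000 at 30% = $54,000.00
Next $166,500 at 22% = $36,630.00
Next $165,500 at 15% = $24,825.00
Remaining $514,502 at 8.5% = $43,732.67
Fee: $45,210.00 + $54,000.00 + $36,630.00 + $24,825.00 + $43,732.67 = $204,397.67
$204,397.67 exceeds the $148,000 cap, so the fee is capped at $148,000.00.
Referral share: 21% of $148,000.00 = $31,080.00; lead counsel retains $148,000.00 − $31,080.00 = $116,920.00.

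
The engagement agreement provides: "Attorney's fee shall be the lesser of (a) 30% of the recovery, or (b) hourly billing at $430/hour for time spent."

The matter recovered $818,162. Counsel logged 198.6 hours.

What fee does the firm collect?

(a) 30% of $818,162 = $245,448.60
(b) 198.6 × $430 = $85,398.00
The lesser is (b): $85,398.00.

$85,398.00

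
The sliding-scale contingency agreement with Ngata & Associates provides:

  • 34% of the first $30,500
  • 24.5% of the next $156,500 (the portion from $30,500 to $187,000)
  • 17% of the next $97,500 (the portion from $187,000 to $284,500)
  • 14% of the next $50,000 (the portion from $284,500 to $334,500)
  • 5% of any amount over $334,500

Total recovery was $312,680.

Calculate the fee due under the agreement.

$69,232.70

First $30,500 at 34% = $10,370.00
Next $156,500 at 24.5% = $38,342.50
Next $97,500 at 17% = $16,575.00
Remaining $28,180 at 14% = $3,945.20
Fee: $10,370.00 + $38,342.50 + $16,575.00 + $3,945.20 = $69,232.70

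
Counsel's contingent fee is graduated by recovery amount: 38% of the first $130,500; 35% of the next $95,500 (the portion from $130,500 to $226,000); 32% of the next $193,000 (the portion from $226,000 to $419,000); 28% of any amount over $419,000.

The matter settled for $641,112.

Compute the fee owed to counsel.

$206,966.36

First $130,500 at 38% = $49,590.00
Next $95,500 at 35% = $33,425.00
Next $193,000 at 32% = $61,760.00
Remaining $222,112 at 28% = $62,191.36
Fee: $49,590.00 + $33,425.00 + $61,760.00 + $62,191.36 = $206,966.36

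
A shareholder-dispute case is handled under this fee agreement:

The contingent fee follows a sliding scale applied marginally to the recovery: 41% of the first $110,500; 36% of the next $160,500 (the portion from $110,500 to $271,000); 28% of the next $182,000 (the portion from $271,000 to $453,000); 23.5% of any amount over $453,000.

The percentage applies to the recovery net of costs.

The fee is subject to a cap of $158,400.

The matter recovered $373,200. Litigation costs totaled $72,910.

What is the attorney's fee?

$111,286.20

Fee base (net of costs): $373,200 − $72,910 = $300,290
First $110,500 at 41% = $45,305.00
Next $160,500 at 36% = $57,780.00
Remaining $29,290 at 28% = $8,201.20
Fee: $45,305.00 + $57,780.00 + $8,201.20 = $111,286.20
$111,286.20 is under the $158,400 cap.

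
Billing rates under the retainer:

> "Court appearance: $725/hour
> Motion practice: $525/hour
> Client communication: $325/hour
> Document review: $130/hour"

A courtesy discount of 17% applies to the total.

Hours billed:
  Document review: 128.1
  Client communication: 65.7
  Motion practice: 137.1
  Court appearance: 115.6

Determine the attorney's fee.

$160,848.19

Court appearance: 115.6 × $725 = $83,810.00
Motion practice: 137.1 × $525 = $71,977.50
Client communication: 65.7 × $325 = $21,352.50
Document review: 128.1 × $130 = $16,653.00
Subtotal: $193,793.00
Less 17% discount: −$32,944.81
Total: $193,793.00 − $32,944.81 = $160,848.19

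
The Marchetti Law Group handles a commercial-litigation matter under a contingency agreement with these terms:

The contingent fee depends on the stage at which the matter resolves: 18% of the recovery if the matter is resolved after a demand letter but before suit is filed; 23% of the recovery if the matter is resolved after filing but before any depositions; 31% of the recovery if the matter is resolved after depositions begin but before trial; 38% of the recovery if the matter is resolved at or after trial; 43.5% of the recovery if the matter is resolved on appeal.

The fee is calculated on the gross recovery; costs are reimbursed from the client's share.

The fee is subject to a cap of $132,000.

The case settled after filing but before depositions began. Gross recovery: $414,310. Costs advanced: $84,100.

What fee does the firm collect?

$95,291.30

Fee base is the gross recovery, $414,310; costs are reimbursed separately.
The matter settled after filing but before depositions began, so the 23% rate applies.
$414,310 × 23% = $95,291.30
$95,291.30 is under the $132,000 cap.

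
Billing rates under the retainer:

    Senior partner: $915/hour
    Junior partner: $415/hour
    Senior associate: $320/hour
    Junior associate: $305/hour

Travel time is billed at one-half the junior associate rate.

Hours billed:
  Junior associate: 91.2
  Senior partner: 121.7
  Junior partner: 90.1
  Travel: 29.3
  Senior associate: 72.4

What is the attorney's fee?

$204,199.25

Senior partner: 121.7 × $915 = $111,355.50
Junior partner: 90.1 × $415 = $37,391.50
Senior associate: 72.4 × $320 = $23,168.00
Junior associate: 91.2 × $305 = $27,816.00
Subtotal: $111,355.50 + $37,391.50 + $23,168.00 + $27,816.00 = $199,731.00
Travel: 29.3 × ($305 ÷ 2) = 29.3 × $152.50 = $4,468.25
Total: $199,731.00 + $4,468.25 = $204,199.25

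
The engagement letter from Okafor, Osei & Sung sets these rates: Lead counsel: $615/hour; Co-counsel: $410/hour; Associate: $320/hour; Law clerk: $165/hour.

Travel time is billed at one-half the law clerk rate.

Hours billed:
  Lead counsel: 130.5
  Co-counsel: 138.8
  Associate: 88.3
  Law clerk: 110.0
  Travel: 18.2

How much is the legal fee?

$185,073.00

Lead counsel: 130.5 × $615 = $80,257.50
Co-counsel: 138.8 × $410 = $56,908.00
Associate: 88.3 × $320 = $28,256.00
Law clerk: 110.0 × $165 = $18,150.00
Subtotal: $80,257.50 + $56,908.00 + $28,256.00 + $18,150.00 = $183,571.50
Travel: 18.2 × ($165 ÷ 2) = 18.2 × $82.50 = $1,501.50
Total: $183,571.50 + $1,501.50 = $185,073.00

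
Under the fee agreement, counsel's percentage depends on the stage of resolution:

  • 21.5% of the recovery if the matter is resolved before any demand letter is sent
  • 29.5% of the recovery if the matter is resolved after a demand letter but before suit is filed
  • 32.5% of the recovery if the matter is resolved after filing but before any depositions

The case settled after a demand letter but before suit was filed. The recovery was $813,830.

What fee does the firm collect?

$240,079.85

The matter settled after a demand letter but before suit was filed, so the 29.5% rate applies.
$813,830 × 29.5% = $240,079.85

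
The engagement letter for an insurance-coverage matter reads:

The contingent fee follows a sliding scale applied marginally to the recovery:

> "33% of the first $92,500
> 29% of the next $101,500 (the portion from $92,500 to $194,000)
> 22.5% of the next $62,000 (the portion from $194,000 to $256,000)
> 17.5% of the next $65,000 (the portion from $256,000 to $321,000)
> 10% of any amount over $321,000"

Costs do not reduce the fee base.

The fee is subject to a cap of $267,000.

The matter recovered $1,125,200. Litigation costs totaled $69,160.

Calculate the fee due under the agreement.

Fee base is the gross recovery, $1,125,200; costs are reimbursed separately.
First $92,500 at 33% = $30,525.00
Next $101,500 at 29% = $29,435.00
Next $62,000 at 22.5% = $13,950.00
Next $65,000 at 17.5% = $11,375.00
Remaining $804,200 at 10% = $80,420.00
Fee: $30,525.00 + $29,435.00 + $13,950.00 + $11,375.00 + $80,420.00 = $165,705.00
$165,705.00 is under the $267,000 cap.

$165,705.00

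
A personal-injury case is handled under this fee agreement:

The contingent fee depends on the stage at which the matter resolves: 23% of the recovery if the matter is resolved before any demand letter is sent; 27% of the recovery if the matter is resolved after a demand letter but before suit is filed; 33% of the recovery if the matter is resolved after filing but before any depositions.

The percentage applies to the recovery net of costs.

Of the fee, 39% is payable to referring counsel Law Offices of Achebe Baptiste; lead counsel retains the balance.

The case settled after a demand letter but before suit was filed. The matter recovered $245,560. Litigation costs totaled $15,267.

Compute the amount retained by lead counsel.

Fee base (net of costs): $245,560 − $15,267 = $230,293
The matter settled after a demand letter but before suit was filed, so the 27% rate applies.
$230,293 × 27% = $62,179.11
Referral share: 39% of $62,179.11 = $24,249.85; lead counsel retains $62,179.11 − $24,249.85 = $37,929.26.

$37,929.26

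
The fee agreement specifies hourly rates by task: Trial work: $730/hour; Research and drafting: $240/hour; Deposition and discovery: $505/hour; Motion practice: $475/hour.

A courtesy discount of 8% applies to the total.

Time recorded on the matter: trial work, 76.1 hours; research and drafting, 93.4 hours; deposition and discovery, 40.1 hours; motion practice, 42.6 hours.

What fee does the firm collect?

$108,978.14

Trial work: 76.1 × $730 = $55,553.00
Research and drafting: 93.4 × $240 = $22,416.00
Deposition and discovery: 40.1 × $505 = $20,250.50
Motion practice: 42.6 × $475 = $20,235.00
Subtotal: $118,454.50
Less 8% discount: −$9,476.36
Total: $118,454.50 − $9,476.36 = $108,978.14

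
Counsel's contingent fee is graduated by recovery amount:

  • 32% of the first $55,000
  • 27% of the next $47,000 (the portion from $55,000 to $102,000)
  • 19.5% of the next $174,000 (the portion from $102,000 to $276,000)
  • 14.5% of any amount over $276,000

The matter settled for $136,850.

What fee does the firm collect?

$37,085.75

First $55,000 at 32% = $17,600.00
Next $47,000 at 27% = $12,690.00
Remaining $34,850 at 19.5% = $6,795.75
Fee: $17,600.00 + $12,690.00 + $6,795.75 = $37,085.75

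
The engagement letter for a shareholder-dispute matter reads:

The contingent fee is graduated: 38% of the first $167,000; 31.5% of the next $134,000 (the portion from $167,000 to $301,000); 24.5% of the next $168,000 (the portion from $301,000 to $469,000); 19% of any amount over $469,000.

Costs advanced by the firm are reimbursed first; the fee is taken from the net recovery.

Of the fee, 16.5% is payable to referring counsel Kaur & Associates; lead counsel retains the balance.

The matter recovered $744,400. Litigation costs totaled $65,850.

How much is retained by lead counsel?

$155,848.16

Fee base (net of costs): $744,400 − $65,850 = $678,550
First $167,000 at 38% = $63,460.00
Next $134,000 at 31.5% = $42,210.00
Next $168,000 at 24.5% = $41,160.00
Remaining $209,550 at 19% = $39,814.50
Fee: $63,460.00 + $42,210.00 + $41,160.00 + $39,814.50 = $186,644.50
Referral share: 16.5% of $186,644.50 = $30,796.34; lead counsel retains $186,644.50 − $30,796.34 = $155,848.16.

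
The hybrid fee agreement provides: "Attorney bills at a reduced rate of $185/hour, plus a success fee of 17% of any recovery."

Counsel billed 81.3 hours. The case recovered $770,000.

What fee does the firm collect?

$145,940.50

Hourly: 81.3 × $185 = $15,040.50
Success fee: 17% of $770,000 = $130,900.00
Total: $15,040.50 + $130,900.00 = $145,940.50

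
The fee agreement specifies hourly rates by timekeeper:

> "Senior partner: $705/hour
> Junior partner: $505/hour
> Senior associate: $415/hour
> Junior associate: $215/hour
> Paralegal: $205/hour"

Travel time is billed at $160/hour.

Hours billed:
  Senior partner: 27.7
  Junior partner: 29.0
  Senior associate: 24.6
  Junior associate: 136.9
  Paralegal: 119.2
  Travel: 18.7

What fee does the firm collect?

$101,244.00

Senior partner: 27.7 × $705 = $19,528.50
Junior partner: 29.0 × $505 = $14,645.00
Senior associate: 24.6 × $415 = $10,209.00
Junior associate: 136.9 × $215 = $29,433.50
Paralegal: 119.2 × $205 = $24,436.00
Subtotal: $19,528.50 + $14,645.00 + $10,209.00 + $29,433.50 + $24,436.00 = $98,252.00
Travel: 18.7 × $160 = $2,992.00
Total: $98,252.00 + $2,992.00 = $101,244.00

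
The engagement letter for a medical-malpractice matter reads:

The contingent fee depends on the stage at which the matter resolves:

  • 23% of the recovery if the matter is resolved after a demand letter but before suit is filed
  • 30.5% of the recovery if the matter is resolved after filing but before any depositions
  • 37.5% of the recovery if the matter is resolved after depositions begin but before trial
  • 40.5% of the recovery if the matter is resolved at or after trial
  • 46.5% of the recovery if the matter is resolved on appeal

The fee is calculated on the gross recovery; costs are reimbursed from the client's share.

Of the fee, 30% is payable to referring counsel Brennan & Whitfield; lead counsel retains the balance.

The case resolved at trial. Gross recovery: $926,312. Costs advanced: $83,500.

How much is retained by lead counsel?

Fee base is the gross recovery, $926,312; costs are reimbursed separately.
The matter resolved at trial, so the 40.5% rate applies.
$926,312 × 40.5% = $375,156.36
Referral share: 30% of $375,156.36 = $112,546.91; lead counsel retains $375,156.36 − $112,546.91 = $262,609.45.

$262,609.45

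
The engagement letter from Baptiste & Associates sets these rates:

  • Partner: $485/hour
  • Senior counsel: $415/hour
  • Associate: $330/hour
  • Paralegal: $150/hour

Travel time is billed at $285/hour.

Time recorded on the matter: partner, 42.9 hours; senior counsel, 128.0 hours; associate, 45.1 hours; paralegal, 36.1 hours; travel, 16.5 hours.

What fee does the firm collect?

Partner: 42.9 × $485 = $20,806.50
Senior counsel: 128.0 × $415 = $53,120.00
Associate: 45.1 × $330 = $14,883.00
Paralegal: 36.1 × $150 = $5,415.00
Subtotal: $20,806.50 + $53,120.00 + $14,883.00 + $5,415.00 = $94,224.50
Travel: 16.5 × $285 = $4,702.50
Total: $94,224.50 + $4,702.50 = $98,927.00

$98,927.00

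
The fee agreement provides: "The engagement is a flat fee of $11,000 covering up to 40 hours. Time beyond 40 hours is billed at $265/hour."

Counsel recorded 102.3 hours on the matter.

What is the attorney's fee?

Flat fee: $11,000.00
Excess hours: 102.3 − 40 = 62.3
Overrun: 62.3 × $265 = $16,509.50
Total: $11,000.00 + $16,509.50 = $27,509.50

$27,509.50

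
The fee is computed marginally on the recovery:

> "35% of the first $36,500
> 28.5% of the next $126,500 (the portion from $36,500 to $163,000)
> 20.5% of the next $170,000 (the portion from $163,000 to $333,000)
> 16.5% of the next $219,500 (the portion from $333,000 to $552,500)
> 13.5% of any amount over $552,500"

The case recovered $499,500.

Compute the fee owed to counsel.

$111,150.00

First $36,500 at 35% = $12,775.00
Next $126,500 at 28.5% = $36,052.50
Next $170,000 at 20.5% = $34,850.00
Remaining $166,500 at 16.5% = $27,472.50
Fee: $12,775.00 + $36,052.50 + $34,850.00 + $27,472.50 = $111,150.00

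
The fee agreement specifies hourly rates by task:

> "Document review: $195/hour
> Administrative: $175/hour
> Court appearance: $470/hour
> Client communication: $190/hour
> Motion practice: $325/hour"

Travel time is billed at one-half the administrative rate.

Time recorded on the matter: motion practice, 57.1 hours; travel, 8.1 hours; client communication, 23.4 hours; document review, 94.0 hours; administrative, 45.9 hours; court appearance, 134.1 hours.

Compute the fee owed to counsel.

$113,101.75

Document review: 94.0 × $195 = $18,330.00
Administrative: 45.9 × $175 = $8,032.50
Court appearance: 134.1 × $470 = $63,027.00
Client communication: 23.4 × $190 = $4,446.00
Motion practice: 57.1 × $325 = $18,557.50
Subtotal: $18,330.00 + $8,032.50 + $63,027.00 + $4,446.00 + $18,557.50 = $112,393.00
Travel: 8.1 × ($175 ÷ 2) = 8.1 × $87.50 = $708.75
Total: $112,393.00 + $708.75 = $113,101.75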